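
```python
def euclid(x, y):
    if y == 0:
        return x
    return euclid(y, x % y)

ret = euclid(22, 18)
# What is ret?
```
Call trace:
euclid(x=22, y=18)
  euclid(x=18, y=4)
    euclid(x=4, y=2)
      euclid(x=2, y=0)
      -> return 2
    -> return 2
  -> return 2
-> return 2

Final answer: 2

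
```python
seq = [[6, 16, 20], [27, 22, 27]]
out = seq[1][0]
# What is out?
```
Trace:
  seq=[[6, 16, 20], [27, 22, 27]]
  seq=[[6, 16, 20], [27, 22, 27]], out=27

Final answer: 27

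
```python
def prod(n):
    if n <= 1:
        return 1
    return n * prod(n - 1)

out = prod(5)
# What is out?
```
Call trace:
prod(n=5)
  prod(n=4)
    prod(n=3)
      prod(n=2)
        prod(n=1)
        -> return 1
      -> return 2
    -> return 6
  -> return 24
-> return 120

Final answer: 120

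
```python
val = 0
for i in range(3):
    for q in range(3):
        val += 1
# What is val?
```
Trace:
  val=0
  val=1, i=0, q=0
  val=2, i=0, q=1
  val=3, i=0, q=2
  val=4, i=1, q=0
  val=5, i=1, q=1
  val=6, i=1, q=2
  val=7, i=2, q=0
  val=8, i=2, q=1
  val=9, i=2, q=2

Final answer: 9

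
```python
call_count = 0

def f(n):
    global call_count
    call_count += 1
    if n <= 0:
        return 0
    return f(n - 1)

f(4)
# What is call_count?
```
Call trace:
f(n=4)
  f(n=3)
    f(n=2)
      f(n=1)
        f(n=0)
        -> return 0
      -> return 0
    -> return 0
  -> return 0
-> return 0

call_count is incremented once per call. f is entered once for each n = 4, 3, 2, 1, 0 (the n <= 0 call returns without recursing), i.e. 4 + 1 calls.
call_count = 5

Final answer: 5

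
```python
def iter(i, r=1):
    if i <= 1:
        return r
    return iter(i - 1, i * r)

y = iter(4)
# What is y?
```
Call trace:
iter(i=4, r=1)
  iter(i=3, r=4)
    iter(i=2, r=12)
      iter(i=1, r=24)
      -> return 24
    -> return 24
  -> return 24
-> return 24

Final answer: 24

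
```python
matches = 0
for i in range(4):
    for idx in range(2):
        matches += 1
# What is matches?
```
Trace:
  matches=0
  matches=1, i=0, idx=0
  matches=2, i=0, idx=1
  matches=3, i=1, idx=0
  matches=4, i=1, idx=1
  matches=5, i=2, idx=0
  matches=6, i=2, idx=1
  matches=7, i=3, idx=0
  matches=8, i=3, idx=1

Final answer: 8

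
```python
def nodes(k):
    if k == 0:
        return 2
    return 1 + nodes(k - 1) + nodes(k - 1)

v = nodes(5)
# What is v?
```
Call trace (a repeated sub-call is expanded the first time; later identical calls just restate its return value):
nodes(k=5)
  nodes(k=4)
    nodes(k=3)
      nodes(k=2)
        nodes(k=1)
          nodes(k=0)
          -> return 2
          nodes(k=0)
          -> return 2
        -> return 5
        nodes(k=1) -> return 5  (same call as traced above)
      -> return 11
      nodes(k=2) -> return 11  (same call as traced above)
    -> return 23
    nodes(k=3) -> return 23  (same call as traced above)
  -> return 47
  nodes(k=4) -> return 47  (same call as traced above)
-> return 95

Final answer: 95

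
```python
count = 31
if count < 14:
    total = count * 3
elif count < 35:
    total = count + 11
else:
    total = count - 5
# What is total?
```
Trace:
  count=31
  count=31, total=42

Final answer: 42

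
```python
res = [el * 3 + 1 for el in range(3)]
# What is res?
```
Trace:
  el=0
  el=1
  el=2
  res=[1, 4, 7]

Final answer: [1, 4, 7]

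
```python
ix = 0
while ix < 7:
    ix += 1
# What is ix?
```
Trace:
  ix=0
  ix=1
  ix=2
  ix=3
  ix=4
  ix=5
  ix=6
  ix=7

Final answer: 7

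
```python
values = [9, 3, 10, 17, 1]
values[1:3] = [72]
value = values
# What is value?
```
Trace:
  values=[9, 3, 10, 17, 1]
  values=[9, 72, 17, 1]
  values=[9, 72, 17, 1], value=[9, 72, 17, 1]

Final answer: [9, 72, 17, 1]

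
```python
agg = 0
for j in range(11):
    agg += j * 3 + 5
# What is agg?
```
Trace:
  agg=0
  agg=5, j=0
  agg=13, j=1
  agg=24, j=2
  agg=38, j=3
  agg=55, j=4
  agg=75, j=5
  agg=98, j=6
  agg=124, j=7
  agg=153, j=8
  agg=185, j=9
  agg=220, j=10

Final answer: 220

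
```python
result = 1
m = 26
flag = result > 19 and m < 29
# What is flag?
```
Trace:
  result=1
  result=1, m=26
  result=1, m=26, flag=False

Final answer: False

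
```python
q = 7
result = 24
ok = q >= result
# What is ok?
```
Trace:
  q=7
  q=7, result=24
  q=7, result=24, ok=False

Final answer: False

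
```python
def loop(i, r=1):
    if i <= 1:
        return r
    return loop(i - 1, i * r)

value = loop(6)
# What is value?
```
Call trace:
loop(i=6, r=1)
  loop(i=5, r=6)
    loop(i=4, r=30)
      loop(i=3, r=120)
        loop(i=2, r=360)
          loop(i=1, r=720)
          -> return 720
        -> return 720
      -> return 720
    -> return 720
  -> return 720
-> return 720

Final answer: 720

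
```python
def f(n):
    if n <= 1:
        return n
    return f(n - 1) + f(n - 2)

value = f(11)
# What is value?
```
Call trace (a repeated sub-call is expanded the first time; later identical calls just restate its return value):
f(n=11)
  f(n=10)
    f(n=9)
      f(n=8)
        f(n=7)
          f(n=6)
            f(n=5)
              f(n=4)
                f(n=3)
                  f(n=2)
                    f(n=1)
                    -> return 1
                    f(n=0)
                    -> return 0
                  -> return 1
                  f(n=1)
                  -> return 1
                -> return 2
                f(n=2) -> return 1  (same call as traced above)
              -> return 3
              f(n=3) -> return 2  (same call as traced above)
            -> return 5
            f(n=4) -> return 3  (same call as traced above)
          -> return 8
          f(n=5) -> return 5  (same call as traced above)
        -> return 13
        f(n=6) -> return 8  (same call as traced above)
      -> return 21
      f(n=7) -> return 13  (same call as traced above)
    -> return 34
    f(n=8) -> return 21  (same call as traced above)
  -> return 55
  f(n=9) -> return 34  (same call as traced above)
-> return 89

Final answer: 89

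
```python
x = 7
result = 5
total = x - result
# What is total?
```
Trace:
  x=7
  x=7, result=5
  x=7, result=5, total=2

Final answer: 2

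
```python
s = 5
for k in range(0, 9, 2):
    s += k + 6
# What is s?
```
Trace:
  s=5
  s=11, k=0
  s=19, k=2
  s=29, k=4
  s=41, k=6
  s=55, k=8

Final answer: 55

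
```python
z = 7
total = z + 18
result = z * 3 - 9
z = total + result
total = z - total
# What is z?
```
Trace:
  z=7
  z=7, total=25
  z=7, total=25, result=12
  z=37, total=25, result=12
  z=37, total=12, result=12

Final answer: 37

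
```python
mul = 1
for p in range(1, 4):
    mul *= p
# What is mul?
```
Trace:
  mul=1
  mul=1, p=1
  mul=2, p=2
  mul=6, p=3

Final answer: 6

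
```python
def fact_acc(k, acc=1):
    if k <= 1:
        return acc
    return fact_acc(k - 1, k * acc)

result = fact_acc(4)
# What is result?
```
Call trace:
fact_acc(k=4, acc=1)
  fact_acc(k=3, acc=4)
    fact_acc(k=2, acc=12)
      fact_acc(k=1, acc=24)
      -> return 24
    -> return 24
  -> return 24
-> return 24

Final answer: 24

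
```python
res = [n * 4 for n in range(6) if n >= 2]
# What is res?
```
Trace:
  n=0
  n=1
  n=2
  n=3
  n=4
  n=5
  res=[8, 12, 16, 20]

Final answer: [8, 12, 16, 20]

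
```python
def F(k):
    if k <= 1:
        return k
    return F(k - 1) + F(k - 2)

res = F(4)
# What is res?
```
Call trace (a repeated sub-call is expanded the first time; later identical calls just restate its return value):
F(k=4)
  F(k=3)
    F(k=2)
      F(k=1)
      -> return 1
      F(k=0)
      -> return 0
    -> return 1
    F(k=1)
    -> return 1
  -> return 2
  F(k=2) -> return 1  (same call as traced above)
-> return 3

Final answer: 3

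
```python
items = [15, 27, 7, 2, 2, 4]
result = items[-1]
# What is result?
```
Trace:
  items=[15, 27, 7, 2, 2, 4]
  items=[15, 27, 7, 2, 2, 4], result=4

Final answer: 4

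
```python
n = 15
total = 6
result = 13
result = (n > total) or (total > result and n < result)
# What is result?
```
Trace:
  n=15
  n=15, total=6
  n=15, total=6, result=13
  n=15, total=6, result=True

Final answer: True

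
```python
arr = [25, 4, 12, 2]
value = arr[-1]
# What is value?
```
Trace:
  arr=[25, 4, 12, 2]
  arr=[25, 4, 12, 2], value=2

Final answer: 2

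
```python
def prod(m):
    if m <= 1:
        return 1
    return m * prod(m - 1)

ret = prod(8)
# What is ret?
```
Call trace:
prod(m=8)
  prod(m=7)
    prod(m=6)
      prod(m=5)
        prod(m=4)
          prod(m=3)
            prod(m=2)
              prod(m=1)
              -> return 1
            -> return 2
          -> return 6
        -> return 24
      -> return 120
    -> return 720
  -> return 5040
-> return 40320

Final answer: 40320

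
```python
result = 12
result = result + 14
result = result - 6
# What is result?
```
Trace:
  result=12
  result=26
  result=20

Final answer: 20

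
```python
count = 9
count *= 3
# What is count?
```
Trace:
  count=9
  count=27

Final answer: 27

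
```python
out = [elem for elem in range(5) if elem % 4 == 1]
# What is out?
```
Trace:
  elem=0
  elem=1
  elem=2
  elem=3
  elem=4
  out=[1]

Final answer: [1]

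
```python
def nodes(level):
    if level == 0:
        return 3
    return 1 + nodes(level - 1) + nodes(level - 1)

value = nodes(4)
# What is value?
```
Call trace (a repeated sub-call is expanded the first time; later identical calls just restate its return value):
nodes(level=4)
  nodes(level=3)
    nodes(level=2)
      nodes(level=1)
        nodes(level=0)
        -> return 3
        nodes(level=0)
        -> return 3
      -> return 7
      nodes(level=1) -> return 7  (same call as traced above)
    -> return 15
    nodes(level=2) -> return 15  (same call as traced above)
  -> return 31
  nodes(level=3) -> return 31  (same call as traced above)
-> return 63

Final answer: 63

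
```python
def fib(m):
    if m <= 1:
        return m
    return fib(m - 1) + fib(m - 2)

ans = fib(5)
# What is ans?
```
Call trace (a repeated sub-call is expanded the first time; later identical calls just restate its return value):
fib(m=5)
  fib(m=4)
    fib(m=3)
      fib(m=2)
        fib(m=1)
        -> return 1
        fib(m=0)
        -> return 0
      -> return 1
      fib(m=1)
      -> return 1
    -> return 2
    fib(m=2) -> return 1  (same call as traced above)
  -> return 3
  fib(m=3) -> return 2  (same call as traced above)
-> return 5

Final answer: 5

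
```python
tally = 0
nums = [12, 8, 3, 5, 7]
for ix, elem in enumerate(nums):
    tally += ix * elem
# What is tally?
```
Trace:
  tally=0
  tally=0, ix=0, elem=12
  tally=8, ix=1, elem=8
  tally=14, ix=2, elem=3
  tally=29, ix=3, elem=5
  tally=57, ix=4, elem=7

Final answer: 57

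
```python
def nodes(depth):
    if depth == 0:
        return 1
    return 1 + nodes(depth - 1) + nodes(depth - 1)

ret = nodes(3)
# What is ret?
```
Call trace (a repeated sub-call is expanded the first time; later identical calls just restate its return value):
nodes(depth=3)
  nodes(depth=2)
    nodes(depth=1)
      nodes(depth=0)
      -> return 1
      nodes(depth=0)
      -> return 1
    -> return 3
    nodes(depth=1) -> return 3  (same call as traced above)
  -> return 7
  nodes(depth=2) -> return 7  (same call as traced above)
-> return 15

Final answer: 15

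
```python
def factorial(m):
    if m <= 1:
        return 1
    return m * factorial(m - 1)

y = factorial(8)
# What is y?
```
Call trace:
factorial(m=8)
  factorial(m=7)
    factorial(m=6)
      factorial(m=5)
        factorial(m=4)
          factorial(m=3)
            factorial(m=2)
              factorial(m=1)
              -> return 1
            -> return 2
          -> return 6
        -> return 24
      -> return 120
    -> return 720
  -> return 5040
-> return 40320

Final answer: 40320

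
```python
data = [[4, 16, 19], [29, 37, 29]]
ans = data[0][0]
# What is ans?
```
Trace:
  data=[[4, 16, 19], [29, 37, 29]]
  data=[[4, 16, 19], [29, 37, 29]], ans=4

Final answer: 4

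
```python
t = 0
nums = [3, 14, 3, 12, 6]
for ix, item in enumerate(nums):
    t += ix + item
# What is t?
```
Trace:
  t=0
  t=3, ix=0, item=3
  t=18, ix=1, item=14
  t=23, ix=2, item=3
  t=38, ix=3, item=12
  t=48, ix=4, item=6

Final answer: 48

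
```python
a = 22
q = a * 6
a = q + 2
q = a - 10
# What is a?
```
Trace:
  a=22
  a=22, q=132
  a=134, q=132
  a=134, q=124

Final answer: 134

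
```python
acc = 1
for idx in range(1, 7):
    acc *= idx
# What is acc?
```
Trace:
  acc=1
  acc=1, idx=1
  acc=2, idx=2
  acc=6, idx=3
  acc=24, idx=4
  acc=120, idx=5
  acc=720, idx=6

Final answer: 720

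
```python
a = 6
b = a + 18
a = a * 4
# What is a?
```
Trace:
  a=6
  a=6, b=24
  a=24, b=24

Final answer: 24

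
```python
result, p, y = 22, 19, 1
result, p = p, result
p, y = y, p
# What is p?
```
Trace:
  result=22, p=19, y=1
  result=19, p=22, y=1
  result=19, p=1, y=22

Final answer: 1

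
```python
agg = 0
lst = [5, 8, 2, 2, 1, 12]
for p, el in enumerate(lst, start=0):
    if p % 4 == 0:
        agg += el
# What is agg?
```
Trace:
  agg=0
  agg=5, p=0, el=5
  agg=5, p=1, el=8
  agg=5, p=2, el=2
  agg=5, p=3, el=2
  agg=6, p=4, el=1
  agg=6, p=5, el=12

Final answer: 6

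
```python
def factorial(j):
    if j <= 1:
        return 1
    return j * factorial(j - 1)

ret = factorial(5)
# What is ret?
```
Call trace:
factorial(j=5)
  factorial(j=4)
    factorial(j=3)
      factorial(j=2)
        factorial(j=1)
        -> return 1
      -> return 2
    -> return 6
  -> return 24
-> return 120

Final answer: 120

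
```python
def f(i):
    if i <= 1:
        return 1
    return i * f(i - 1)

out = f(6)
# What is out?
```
Call trace:
f(i=6)
  f(i=5)
    f(i=4)
      f(i=3)
        f(i=2)
          f(i=1)
          -> return 1
        -> return 2
      -> return 6
    -> return 24
  -> return 120
-> return 720

Final answer: 720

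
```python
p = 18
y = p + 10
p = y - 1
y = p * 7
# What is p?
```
Trace:
  p=18
  p=18, y=28
  p=27, y=28
  p=27, y=189

Final answer: 27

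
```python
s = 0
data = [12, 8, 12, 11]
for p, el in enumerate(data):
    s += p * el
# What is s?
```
Trace:
  s=0
  s=0, p=0, el=12
  s=8, p=1, el=8
  s=32, p=2, el=12
  s=65, p=3, el=11

Final answer: 65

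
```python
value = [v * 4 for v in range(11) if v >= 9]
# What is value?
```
Trace:
  v=0
  v=1
  v=2
  v=3
  v=4
  v=5
  v=6
  v=7
  v=8
  v=9
  v=10
  value=[36, 40]

Final answer: [36, 40]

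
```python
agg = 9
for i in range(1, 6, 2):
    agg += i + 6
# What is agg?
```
Trace:
  agg=9
  agg=16, i=1
  agg=25, i=3
  agg=36, i=5

Final answer: 36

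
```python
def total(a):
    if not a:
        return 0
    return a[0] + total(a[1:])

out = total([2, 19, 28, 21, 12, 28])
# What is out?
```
Call trace:
total(a=[2, 19, 28, 21, 12, 28])
  total(a=[19, 28, 21, 12, 28])
    total(a=[28, 21, 12, 28])
      total(a=[21, 12, 28])
        total(a=[12, 28])
          total(a=[28])
            total(a=[])
            -> return 0
          -> return 28
        -> return 40
      -> return 61
    -> return 89
  -> return 108
-> return 110

Final answer: 110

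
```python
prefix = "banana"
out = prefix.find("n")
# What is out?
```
Trace:
  prefix='banana'
  prefix='banana', out=2

Final answer: 2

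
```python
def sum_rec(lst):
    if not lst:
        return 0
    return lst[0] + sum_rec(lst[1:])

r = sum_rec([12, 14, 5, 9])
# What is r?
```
Call trace:
sum_rec(lst=[12, 14, 5, 9])
  sum_rec(lst=[14, 5, 9])
    sum_rec(lst=[5, 9])
      sum_rec(lst=[9])
        sum_rec(lst=[])
        -> return 0
      -> return 9
    -> return 14
  -> return 28
-> return 40

Final answer: 40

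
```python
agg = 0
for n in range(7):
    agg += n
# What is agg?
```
Trace:
  agg=0
  agg=0, n=0
  agg=1, n=1
  agg=3, n=2
  agg=6, n=3
  agg=10, n=4
  agg=15, n=5
  agg=21, n=6

Final answer: 21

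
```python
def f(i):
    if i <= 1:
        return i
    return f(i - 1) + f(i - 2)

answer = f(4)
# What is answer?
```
Call trace (a repeated sub-call is expanded the first time; later identical calls just restate its return value):
f(i=4)
  f(i=3)
    f(i=2)
      f(i=1)
      -> return 1
      f(i=0)
      -> return 0
    -> return 1
    f(i=1)
    -> return 1
  -> return 2
  f(i=2) -> return 1  (same call as traced above)
-> return 3

Final answer: 3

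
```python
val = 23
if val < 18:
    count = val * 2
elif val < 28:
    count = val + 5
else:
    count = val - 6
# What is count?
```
Trace:
  val=23
  val=23, count=28

Final answer: 28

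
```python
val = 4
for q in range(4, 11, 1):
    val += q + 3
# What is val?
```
Trace:
  val=4
  val=11, q=4
  val=19, q=5
  val=28, q=6
  val=38, q=7
  val=49, q=8
  val=61, q=9
  val=74, q=10

Final answer: 74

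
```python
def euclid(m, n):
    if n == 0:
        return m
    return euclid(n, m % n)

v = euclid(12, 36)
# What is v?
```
Call trace:
euclid(m=12, n=36)
  euclid(m=36, n=12)
    euclid(m=12, n=0)
    -> return 12
  -> return 12
-> return 12

Final answer: 12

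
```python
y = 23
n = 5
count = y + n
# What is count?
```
Trace:
  y=23
  y=23, n=5
  y=23, n=5, count=28

Final answer: 28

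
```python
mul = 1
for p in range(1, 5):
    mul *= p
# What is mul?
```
Trace:
  mul=1
  mul=1, p=1
  mul=2, p=2
  mul=6, p=3
  mul=24, p=4

Final answer: 24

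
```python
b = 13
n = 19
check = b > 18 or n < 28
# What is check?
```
Trace:
  b=13
  b=13, n=19
  b=13, n=19, check=True

Final answer: True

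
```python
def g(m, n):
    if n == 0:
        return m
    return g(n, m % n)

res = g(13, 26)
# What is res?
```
Call trace:
g(m=13, n=26)
  g(m=26, n=13)
    g(m=13, n=0)
    -> return 13
  -> return 13
-> return 13

Final answer: 13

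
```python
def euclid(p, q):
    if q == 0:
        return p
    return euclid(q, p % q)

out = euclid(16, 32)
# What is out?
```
Call trace:
euclid(p=16, q=32)
  euclid(p=32, q=16)
    euclid(p=16, q=0)
    -> return 16
  -> return 16
-> return 16

Final answer: 16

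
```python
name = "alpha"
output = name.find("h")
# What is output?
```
Trace:
  name='alpha'
  name='alpha', output=3

Final answer: 3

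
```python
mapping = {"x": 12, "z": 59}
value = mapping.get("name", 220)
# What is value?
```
Trace:
  mapping={'x': 12, 'z': 59}
  mapping={'x': 12, 'z': 59}, value=220

Final answer: 220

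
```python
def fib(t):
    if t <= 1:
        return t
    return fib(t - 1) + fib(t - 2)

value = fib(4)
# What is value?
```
Call trace (a repeated sub-call is expanded the first time; later identical calls just restate its return value):
fib(t=4)
  fib(t=3)
    fib(t=2)
      fib(t=1)
      -> return 1
      fib(t=0)
      -> return 0
    -> return 1
    fib(t=1)
    -> return 1
  -> return 2
  fib(t=2) -> return 1  (same call as traced above)
-> return 3

Final answer: 3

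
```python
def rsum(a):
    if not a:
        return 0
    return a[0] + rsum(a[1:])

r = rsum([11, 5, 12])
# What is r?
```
Call trace:
rsum(a=[11, 5, 12])
  rsum(a=[5, 12])
    rsum(a=[12])
      rsum(a=[])
      -> return 0
    -> return 12
  -> return 17
-> return 28

Final answer: 28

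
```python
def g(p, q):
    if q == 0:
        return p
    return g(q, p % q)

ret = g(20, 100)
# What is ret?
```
Call trace:
g(p=20, q=100)
  g(p=100, q=20)
    g(p=20, q=0)
    -> return 20
  -> return 20
-> return 20

Final answer: 20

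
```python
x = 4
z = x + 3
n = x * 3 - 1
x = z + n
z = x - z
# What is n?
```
Trace:
  x=4
  x=4, z=7
  x=4, z=7, n=11
  x=18, z=7, n=11
  x=18, z=11, n=11

Final answer: 11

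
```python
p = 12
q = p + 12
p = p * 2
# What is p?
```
Trace:
  p=12
  p=12, q=24
  p=24, q=24

Final answer: 24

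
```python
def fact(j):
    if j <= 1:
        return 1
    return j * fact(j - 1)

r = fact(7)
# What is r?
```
Call trace:
fact(j=7)
  fact(j=6)
    fact(j=5)
      fact(j=4)
        fact(j=3)
          fact(j=2)
            fact(j=1)
            -> return 1
          -> return 2
        -> return 6
      -> return 24
    -> return 120
  -> return 720
-> return 5040

Final answer: 5040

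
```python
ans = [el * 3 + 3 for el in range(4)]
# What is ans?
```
Trace:
  el=0
  el=1
  el=2
  el=3
  ans=[3, 6, 9, 12]

Final answer: [3, 6, 9, 12]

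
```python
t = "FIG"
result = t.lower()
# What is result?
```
Trace:
  t='FIG'
  t='FIG', result='fig'

Final answer: 'fig'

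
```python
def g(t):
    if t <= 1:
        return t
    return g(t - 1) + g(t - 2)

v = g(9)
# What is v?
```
Call trace (a repeated sub-call is expanded the first time; later identical calls just restate its return value):
g(t=9)
  g(t=8)
    g(t=7)
      g(t=6)
        g(t=5)
          g(t=4)
            g(t=3)
              g(t=2)
                g(t=1)
                -> return 1
                g(t=0)
                -> return 0
              -> return 1
              g(t=1)
              -> return 1
            -> return 2
            g(t=2) -> return 1  (same call as traced above)
          -> return 3
          g(t=3) -> return 2  (same call as traced above)
        -> return 5
        g(t=4) -> return 3  (same call as traced above)
      -> return 8
      g(t=5) -> return 5  (same call as traced above)
    -> return 13
    g(t=6) -> return 8  (same call as traced above)
  -> return 21
  g(t=7) -> return 13  (same call as traced above)
-> return 34

Final answer: 34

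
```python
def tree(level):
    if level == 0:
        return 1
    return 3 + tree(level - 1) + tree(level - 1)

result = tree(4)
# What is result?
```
Call trace (a repeated sub-call is expanded the first time; later identical calls just restate its return value):
tree(level=4)
  tree(level=3)
    tree(level=2)
      tree(level=1)
        tree(level=0)
        -> return 1
        tree(level=0)
        -> return 1
      -> return 5
      tree(level=1) -> return 5  (same call as traced above)
    -> return 13
    tree(level=2) -> return 13  (same call as traced above)
  -> return 29
  tree(level=3) -> return 29  (same call as traced above)
-> return 61

Final answer: 61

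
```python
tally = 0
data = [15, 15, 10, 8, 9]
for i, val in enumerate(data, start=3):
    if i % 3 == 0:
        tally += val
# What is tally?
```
Trace:
  tally=0
  tally=15, i=3, val=15
  tally=15, i=4, val=15
  tally=15, i=5, val=10
  tally=23, i=6, val=8
  tally=23, i=7, val=9

Final answer: 23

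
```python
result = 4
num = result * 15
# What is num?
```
Trace:
  result=4
  result=4, num=60

Final answer: 60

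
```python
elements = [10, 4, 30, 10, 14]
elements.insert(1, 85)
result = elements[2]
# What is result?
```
Trace:
  elements=[10, 4, 30, 10, 14]
  elements=[10, 85, 4, 30, 10, 14]
  elements=[10, 85, 4, 30, 10, 14], result=4

Final answer: 4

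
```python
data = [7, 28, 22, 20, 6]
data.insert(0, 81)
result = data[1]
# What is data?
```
Trace:
  data=[7, 28, 22, 20, 6]
  data=[81, 7, 28, 22, 20, 6]
  data=[81, 7, 28, 22, 20, 6], result=7

Final answer: [81, 7, 28, 22, 20, 6]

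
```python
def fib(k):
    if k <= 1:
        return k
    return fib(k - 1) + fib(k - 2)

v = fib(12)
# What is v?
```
Call trace (a repeated sub-call is expanded the first time; later identical calls just restate its return value):
fib(k=12)
  fib(k=11)
    fib(k=10)
      fib(k=9)
        fib(k=8)
          fib(k=7)
            fib(k=6)
              fib(k=5)
                fib(k=4)
                  fib(k=3)
                    fib(k=2)
                      fib(k=1)
                      -> return 1
                      fib(k=0)
                      -> return 0
                    -> return 1
                    fib(k=1)
                    -> return 1
                  -> return 2
                  fib(k=2) -> return 1  (same call as traced above)
                -> return 3
                fib(k=3) -> return 2  (same call as traced above)
              -> return 5
              fib(k=4) -> return 3  (same call as traced above)
            -> return 8
            fib(k=5) -> return 5  (same call as traced above)
          -> return 13
          fib(k=6) -> return 8  (same call as traced above)
        -> return 21
        fib(k=7) -> return 13  (same call as traced above)
      -> return 34
      fib(k=8) -> return 21  (same call as traced above)
    -> return 55
    fib(k=9) -> return 34  (same call as traced above)
  -> return 89
  fib(k=10) -> return 55  (same call as traced above)
-> return 144

Final answer: 144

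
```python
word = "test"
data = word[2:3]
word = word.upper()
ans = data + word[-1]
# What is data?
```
Trace:
  word='test'
  word='test', data='s'
  word='TEST', data='s'
  word='TEST', data='s', ans='sT'

Final answer: 's'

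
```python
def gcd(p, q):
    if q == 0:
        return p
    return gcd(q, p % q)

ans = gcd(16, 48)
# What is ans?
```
Call trace:
gcd(p=16, q=48)
  gcd(p=48, q=16)
    gcd(p=16, q=0)
    -> return 16
  -> return 16
-> return 16

Final answer: 16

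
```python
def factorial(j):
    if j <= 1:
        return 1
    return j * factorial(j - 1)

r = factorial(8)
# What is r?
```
Call trace:
factorial(j=8)
  factorial(j=7)
    factorial(j=6)
      factorial(j=5)
        factorial(j=4)
          factorial(j=3)
            factorial(j=2)
              factorial(j=1)
              -> return 1
            -> return 2
          -> return 6
        -> return 24
      -> return 120
    -> return 720
  -> return 5040
-> return 40320

Final answer: 40320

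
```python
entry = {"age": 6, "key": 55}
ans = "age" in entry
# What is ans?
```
Trace:
  entry={'age': 6, 'key': 55}
  entry={'age': 6, 'key': 55}, ans=True

Final answer: True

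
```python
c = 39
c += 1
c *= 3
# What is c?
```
Trace:
  c=39
  c=40
  c=120

Final answer: 120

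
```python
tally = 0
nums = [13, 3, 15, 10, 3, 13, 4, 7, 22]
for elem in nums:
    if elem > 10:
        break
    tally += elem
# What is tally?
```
Trace:
  tally=0
  tally=0, elem=13

Final answer: 0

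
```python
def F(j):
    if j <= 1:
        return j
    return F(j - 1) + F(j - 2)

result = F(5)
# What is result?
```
Call trace (a repeated sub-call is expanded the first time; later identical calls just restate its return value):
F(j=5)
  F(j=4)
    F(j=3)
      F(j=2)
        F(j=1)
        -> return 1
        F(j=0)
        -> return 0
      -> return 1
      F(j=1)
      -> return 1
    -> return 2
    F(j=2) -> return 1  (same call as traced above)
  -> return 3
  F(j=3) -> return 2  (same call as traced above)
-> return 5

Final answer: 5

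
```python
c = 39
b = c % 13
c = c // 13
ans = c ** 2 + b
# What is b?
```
Trace:
  c=39
  c=39, b=0
  c=3, b=0
  c=3, b=0, ans=9

Final answer: 0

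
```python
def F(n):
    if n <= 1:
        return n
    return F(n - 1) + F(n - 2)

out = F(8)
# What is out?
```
Call trace (a repeated sub-call is expanded the first time; later identical calls just restate its return value):
F(n=8)
  F(n=7)
    F(n=6)
      F(n=5)
        F(n=4)
          F(n=3)
            F(n=2)
              F(n=1)
              -> return 1
              F(n=0)
              -> return 0
            -> return 1
            F(n=1)
            -> return 1
          -> return 2
          F(n=2) -> return 1  (same call as traced above)
        -> return 3
        F(n=3) -> return 2  (same call as traced above)
      -> return 5
      F(n=4) -> return 3  (same call as traced above)
    -> return 8
    F(n=5) -> return 5  (same call as traced above)
  -> return 13
  F(n=6) -> return 8  (same call as traced above)
-> return 21

Final answer: 21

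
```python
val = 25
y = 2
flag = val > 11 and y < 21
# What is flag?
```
Trace:
  val=25
  val=25, y=2
  val=25, y=2, flag=True

Final answer: True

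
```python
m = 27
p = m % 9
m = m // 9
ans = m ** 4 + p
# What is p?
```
Trace:
  m=27
  m=27, p=0
  m=3, p=0
  m=3, p=0, ans=81

Final answer: 0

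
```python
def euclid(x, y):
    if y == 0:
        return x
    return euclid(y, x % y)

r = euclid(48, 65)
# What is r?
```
Call trace:
euclid(x=48, y=65)
  euclid(x=65, y=48)
    euclid(x=48, y=17)
      euclid(x=17, y=14)
        euclid(x=14, y=3)
          euclid(x=3, y=2)
            euclid(x=2, y=1)
              euclid(x=1, y=0)
              -> return 1
            -> return 1
          -> return 1
        -> return 1
      -> return 1
    -> return 1
  -> return 1
-> return 1

Final answer: 1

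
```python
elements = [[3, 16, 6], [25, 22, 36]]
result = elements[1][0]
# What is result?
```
Trace:
  elements=[[3, 16, 6], [25, 22, 36]]
  elements=[[3, 16, 6], [25, 22, 36]], result=25

Final answer: 25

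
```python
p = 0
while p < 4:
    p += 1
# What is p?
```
Trace:
  p=0
  p=1
  p=2
  p=3
  p=4

Final answer: 4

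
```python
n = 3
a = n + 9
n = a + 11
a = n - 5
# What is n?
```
Trace:
  n=3
  n=3, a=12
  n=23, a=12
  n=23, a=18

Final answer: 23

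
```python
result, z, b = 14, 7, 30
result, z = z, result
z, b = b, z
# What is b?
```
Trace:
  result=14, z=7, b=30
  result=7, z=14, b=30
  result=7, z=30, b=14

Final answer: 14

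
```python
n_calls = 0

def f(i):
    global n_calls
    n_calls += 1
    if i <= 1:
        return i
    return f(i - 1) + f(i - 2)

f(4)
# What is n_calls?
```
Call trace (a repeated sub-call is expanded the first time; later identical calls just restate its return value):
f(i=4)
  f(i=3)
    f(i=2)
      f(i=1)
      -> return 1
      f(i=0)
      -> return 0
    -> return 1
    f(i=1)
    -> return 1
  -> return 2
  f(i=2) -> return 1  (same call as traced above)
-> return 3

n_calls is incremented once per call, so count the calls in each subtree. Let C(i) = number of calls made by f(i).
C(0) = C(1) = 1 (base case, no recursion); C(i) = 1 + C(i - 1) + C(i - 2) otherwise.
C(2) = 1 + C(1) + C(0) = 1 + 1 + 1 = 3
C(3) = 1 + C(2) + C(1) = 1 + 3 + 1 = 5
C(4) = 1 + C(3) + C(2) = 1 + 5 + 3 = 9
n_calls = C(4) = 9

Final answer: 9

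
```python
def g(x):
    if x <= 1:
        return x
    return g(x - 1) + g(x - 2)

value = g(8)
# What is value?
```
Call trace (a repeated sub-call is expanded the first time; later identical calls just restate its return value):
g(x=8)
  g(x=7)
    g(x=6)
      g(x=5)
        g(x=4)
          g(x=3)
            g(x=2)
              g(x=1)
              -> return 1
              g(x=0)
              -> return 0
            -> return 1
            g(x=1)
            -> return 1
          -> return 2
          g(x=2) -> return 1  (same call as traced above)
        -> return 3
        g(x=3) -> return 2  (same call as traced above)
      -> return 5
      g(x=4) -> return 3  (same call as traced above)
    -> return 8
    g(x=5) -> return 5  (same call as traced above)
  -> return 13
  g(x=6) -> return 8  (same call as traced above)
-> return 21

Final answer: 21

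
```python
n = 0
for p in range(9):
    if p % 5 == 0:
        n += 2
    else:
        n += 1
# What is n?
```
Trace:
  n=0
  n=2, p=0
  n=3, p=1
  n=4, p=2
  n=5, p=3
  n=6, p=4
  n=8, p=5
  n=9, p=6
  n=10, p=7
  n=11, p=8

Final answer: 11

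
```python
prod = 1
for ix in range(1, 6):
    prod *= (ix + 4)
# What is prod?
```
Trace:
  prod=1
  prod=5, ix=1
  prod=30, ix=2
  prod=210, ix=3
  prod=1680, ix=4
  prod=15120, ix=5

Final answer: 15120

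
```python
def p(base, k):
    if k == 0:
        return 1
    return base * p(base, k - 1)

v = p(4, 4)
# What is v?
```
Call trace:
p(base=4, k=4)
  p(base=4, k=3)
    p(base=4, k=2)
      p(base=4, k=1)
        p(base=4, k=0)
        -> return 1
      -> return 4
    -> return 16
  -> return 64
-> return 256

Final answer: 256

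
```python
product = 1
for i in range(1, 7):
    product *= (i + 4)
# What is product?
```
Trace:
  product=1
  product=5, i=1
  product=30, i=2
  product=210, i=3
  product=1680, i=4
  product=15120, i=5
  product=151200, i=6

Final answer: 151200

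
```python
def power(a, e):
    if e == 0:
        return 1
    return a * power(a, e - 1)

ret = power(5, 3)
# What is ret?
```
Call trace:
power(a=5, e=3)
  power(a=5, e=2)
    power(a=5, e=1)
      power(a=5, e=0)
      -> return 1
    -> return 5
  -> return 25
-> return 125

Final answer: 125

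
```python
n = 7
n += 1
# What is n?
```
Trace:
  n=7
  n=8

Final answer: 8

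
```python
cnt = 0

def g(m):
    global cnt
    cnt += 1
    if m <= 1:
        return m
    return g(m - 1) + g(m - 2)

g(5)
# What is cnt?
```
Call trace (a repeated sub-call is expanded the first time; later identical calls just restate its return value):
g(m=5)
  g(m=4)
    g(m=3)
      g(m=2)
        g(m=1)
        -> return 1
        g(m=0)
        -> return 0
      -> return 1
      g(m=1)
      -> return 1
    -> return 2
    g(m=2) -> return 1  (same call as traced above)
  -> return 3
  g(m=3) -> return 2  (same call as traced above)
-> return 5

cnt is incremented once per call, so count the calls in each subtree. Let C(m) = number of calls made by g(m).
C(0) = C(1) = 1 (base case, no recursion); C(m) = 1 + C(m - 1) + C(m - 2) otherwise.
C(2) = 1 + C(1) + C(0) = 1 + 1 + 1 = 3
C(3) = 1 + C(2) + C(1) = 1 + 3 + 1 = 5
C(4) = 1 + C(3) + C(2) = 1 + 5 + 3 = 9
C(5) = 1 + C(4) + C(3) = 1 + 9 + 5 = 15
cnt = C(5) = 15

Final answer: 15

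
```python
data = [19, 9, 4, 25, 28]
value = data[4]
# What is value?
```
Trace:
  data=[19, 9, 4, 25, 28]
  data=[19, 9, 4, 25, 28], value=28

Final answer: 28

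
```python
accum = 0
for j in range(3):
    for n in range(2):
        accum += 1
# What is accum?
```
Trace:
  accum=0
  accum=1, j=0, n=0
  accum=2, j=0, n=1
  accum=3, j=1, n=0
  accum=4, j=1, n=1
  accum=5, j=2, n=0
  accum=6, j=2, n=1

Final answer: 6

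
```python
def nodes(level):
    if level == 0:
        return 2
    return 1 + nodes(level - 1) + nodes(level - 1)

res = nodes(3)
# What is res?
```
Call trace (a repeated sub-call is expanded the first time; later identical calls just restate its return value):
nodes(level=3)
  nodes(level=2)
    nodes(level=1)
      nodes(level=0)
      -> return 2
      nodes(level=0)
      -> return 2
    -> return 5
    nodes(level=1) -> return 5  (same call as traced above)
  -> return 11
  nodes(level=2) -> return 11  (same call as traced above)
-> return 23

Final answer: 23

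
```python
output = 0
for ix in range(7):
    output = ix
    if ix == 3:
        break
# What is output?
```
Trace:
  output=0
  output=0, ix=0
  output=1, ix=1
  output=2, ix=2
  output=3, ix=3

Final answer: 3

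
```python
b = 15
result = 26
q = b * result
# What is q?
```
Trace:
  b=15
  b=15, result=26
  b=15, result=26, q=390

Final answer: 390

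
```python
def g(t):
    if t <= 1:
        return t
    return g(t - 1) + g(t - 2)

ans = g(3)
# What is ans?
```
Call trace:
g(t=3)
  g(t=2)
    g(t=1)
    -> return 1
    g(t=0)
    -> return 0
  -> return 1
  g(t=1)
  -> return 1
-> return 2

Final answer: 2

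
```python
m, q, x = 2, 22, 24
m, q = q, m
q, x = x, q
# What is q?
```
Trace:
  m=2, q=22, x=24
  m=22, q=2, x=24
  m=22, q=24, x=2

Final answer: 24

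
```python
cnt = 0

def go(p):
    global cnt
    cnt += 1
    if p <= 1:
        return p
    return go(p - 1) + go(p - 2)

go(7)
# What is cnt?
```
Call trace (a repeated sub-call is expanded the first time; later identical calls just restate its return value):
go(p=7)
  go(p=6)
    go(p=5)
      go(p=4)
        go(p=3)
          go(p=2)
            go(p=1)
            -> return 1
            go(p=0)
            -> return 0
          -> return 1
          go(p=1)
          -> return 1
        -> return 2
        go(p=2) -> return 1  (same call as traced above)
      -> return 3
      go(p=3) -> return 2  (same call as traced above)
    -> return 5
    go(p=4) -> return 3  (same call as traced above)
  -> return 8
  go(p=5) -> return 5  (same call as traced above)
-> return 13

cnt is incremented once per call, so count the calls in each subtree. Let C(p) = number of calls made by go(p).
C(0) = C(1) = 1 (base case, no recursion); C(p) = 1 + C(p - 1) + C(p - 2) otherwise.
C(2) = 1 + C(1) + C(0) = 1 + 1 + 1 = 3
C(3) = 1 + C(2) + C(1) = 1 + 3 + 1 = 5
C(4) = 1 + C(3) + C(2) = 1 + 5 + 3 = 9
C(5) = 1 + C(4) + C(3) = 1 + 9 + 5 = 15
C(6) = 1 + C(5) + C(4) = 1 + 15 + 9 = 25
C(7) = 1 + C(6) + C(5) = 1 + 25 + 15 = 41
cnt = C(7) = 41

Final answer: 41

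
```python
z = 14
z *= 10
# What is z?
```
Trace:
  z=14
  z=140

Final answer: 140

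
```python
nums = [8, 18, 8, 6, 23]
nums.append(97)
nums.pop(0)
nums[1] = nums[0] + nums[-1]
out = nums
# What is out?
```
Trace:
  nums=[8, 18, 8, 6, 23]
  nums=[8, 18, 8, 6, 23, 97]
  nums=[18, 8, 6, 23, 97]
  nums=[18, 115, 6, 23, 97]
  nums=[18, 115, 6, 23, 97], out=[18, 115, 6, 23, 97]

Final answer: [18, 115, 6, 23, 97]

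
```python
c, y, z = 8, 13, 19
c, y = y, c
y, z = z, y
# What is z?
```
Trace:
  c=8, y=13, z=19
  c=13, y=8, z=19
  c=13, y=19, z=8

Final answer: 8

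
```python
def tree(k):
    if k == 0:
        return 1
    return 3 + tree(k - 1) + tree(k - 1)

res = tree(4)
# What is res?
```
Call trace (a repeated sub-call is expanded the first time; later identical calls just restate its return value):
tree(k=4)
  tree(k=3)
    tree(k=2)
      tree(k=1)
        tree(k=0)
        -> return 1
        tree(k=0)
        -> return 1
      -> return 5
      tree(k=1) -> return 5  (same call as traced above)
    -> return 13
    tree(k=2) -> return 13  (same call as traced above)
  -> return 29
  tree(k=3) -> return 29  (same call as traced above)
-> return 61

Final answer: 61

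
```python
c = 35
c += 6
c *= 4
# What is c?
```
Trace:
  c=35
  c=41
  c=164

Final answer: 164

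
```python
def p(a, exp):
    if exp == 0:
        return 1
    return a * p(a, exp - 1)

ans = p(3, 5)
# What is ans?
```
Call trace:
p(a=3, exp=5)
  p(a=3, exp=4)
    p(a=3, exp=3)
      p(a=3, exp=2)
        p(a=3, exp=1)
          p(a=3, exp=0)
          -> return 1
        -> return 3
      -> return 9
    -> return 27
  -> return 81
-> return 243

Final answer: 243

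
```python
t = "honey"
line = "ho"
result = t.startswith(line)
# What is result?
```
Trace:
  t='honey'
  t='honey', line='ho'
  t='honey', line='ho', result=True

Final answer: True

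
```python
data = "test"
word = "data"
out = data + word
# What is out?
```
Trace:
  data='test'
  data='test', word='data'
  data='test', word='data', out='testdata'

Final answer: 'testdata'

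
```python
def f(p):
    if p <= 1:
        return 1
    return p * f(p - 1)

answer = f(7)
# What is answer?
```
Call trace:
f(p=7)
  f(p=6)
    f(p=5)
      f(p=4)
        f(p=3)
          f(p=2)
            f(p=1)
            -> return 1
          -> return 2
        -> return 6
      -> return 24
    -> return 120
  -> return 720
-> return 5040

Final answer: 5040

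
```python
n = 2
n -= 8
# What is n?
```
Trace:
  n=2
  n=-6

Final answer: -6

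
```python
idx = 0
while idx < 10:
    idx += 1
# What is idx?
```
Trace:
  idx=0
  idx=1
  idx=2
  idx=3
  idx=4
  idx=5
  idx=6
  idx=7
  idx=8
  idx=9
  idx=10

Final answer: 10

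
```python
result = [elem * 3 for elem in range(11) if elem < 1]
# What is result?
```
Trace:
  elem=0
  elem=1
  elem=2
  elem=3
  elem=4
  elem=5
  elem=6
  elem=7
  elem=8
  elem=9
  elem=10
  result=[0]

Final answer: [0]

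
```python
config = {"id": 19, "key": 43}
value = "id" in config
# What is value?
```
Trace:
  config={'id': 19, 'key': 43}
  config={'id': 19, 'key': 43}, value=True

Final answer: True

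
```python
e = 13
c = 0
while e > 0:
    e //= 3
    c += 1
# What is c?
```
Trace:
  e=13
  e=13, c=0
  e=4, c=1
  e=1, c=2
  e=0, c=3

Final answer: 3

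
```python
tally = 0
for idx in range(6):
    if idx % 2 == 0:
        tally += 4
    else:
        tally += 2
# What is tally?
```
Trace:
  tally=0
  tally=4, idx=0
  tally=6, idx=1
  tally=10, idx=2
  tally=12, idx=3
  tally=16, idx=4
  tally=18, idx=5

Final answer: 18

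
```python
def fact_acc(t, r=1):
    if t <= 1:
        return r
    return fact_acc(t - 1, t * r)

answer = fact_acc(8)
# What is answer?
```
Call trace:
fact_acc(t=8, r=1)
  fact_acc(t=7, r=8)
    fact_acc(t=6, r=56)
      fact_acc(t=5, r=336)
        fact_acc(t=4, r=1680)
          fact_acc(t=3, r=6720)
            fact_acc(t=2, r=20160)
              fact_acc(t=1, r=40320)
              -> return 40320
            -> return 40320
          -> return 40320
        -> return 40320
      -> return 40320
    -> return 40320
  -> return 40320
-> return 40320

Final answer: 40320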